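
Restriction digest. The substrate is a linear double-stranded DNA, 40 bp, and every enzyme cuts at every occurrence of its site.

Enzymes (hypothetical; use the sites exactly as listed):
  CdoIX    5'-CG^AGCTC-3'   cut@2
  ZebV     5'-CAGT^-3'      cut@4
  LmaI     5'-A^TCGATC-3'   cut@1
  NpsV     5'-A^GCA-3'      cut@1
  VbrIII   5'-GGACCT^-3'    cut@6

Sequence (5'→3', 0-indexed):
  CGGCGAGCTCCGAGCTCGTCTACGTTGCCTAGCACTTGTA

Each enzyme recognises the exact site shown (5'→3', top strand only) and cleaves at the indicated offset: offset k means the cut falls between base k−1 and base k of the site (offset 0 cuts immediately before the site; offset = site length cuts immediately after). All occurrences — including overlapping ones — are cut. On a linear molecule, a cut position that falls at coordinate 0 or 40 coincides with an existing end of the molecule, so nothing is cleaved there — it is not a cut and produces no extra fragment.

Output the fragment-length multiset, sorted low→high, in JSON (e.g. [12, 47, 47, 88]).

[5,7,9,19]

Per-enzyme occurrences:
  CdoIX (CGAGCTC, off=2): starts [3, 10] → cuts [5, 12]
  ZebV (CAGT, off=4): no sites
  LmaI (ATCGATC, off=1): no sites
  NpsV (AGCA, off=1): starts [30] → cuts [31]
  VbrIII (GGACCT, off=6): no sites

Pooled cuts: [5, 12, 31]

Fragment lengths:
  [0,5): 5 bp
  [5,12): 7 bp
  [12,31): 19 bp
  [31,40): 9 bp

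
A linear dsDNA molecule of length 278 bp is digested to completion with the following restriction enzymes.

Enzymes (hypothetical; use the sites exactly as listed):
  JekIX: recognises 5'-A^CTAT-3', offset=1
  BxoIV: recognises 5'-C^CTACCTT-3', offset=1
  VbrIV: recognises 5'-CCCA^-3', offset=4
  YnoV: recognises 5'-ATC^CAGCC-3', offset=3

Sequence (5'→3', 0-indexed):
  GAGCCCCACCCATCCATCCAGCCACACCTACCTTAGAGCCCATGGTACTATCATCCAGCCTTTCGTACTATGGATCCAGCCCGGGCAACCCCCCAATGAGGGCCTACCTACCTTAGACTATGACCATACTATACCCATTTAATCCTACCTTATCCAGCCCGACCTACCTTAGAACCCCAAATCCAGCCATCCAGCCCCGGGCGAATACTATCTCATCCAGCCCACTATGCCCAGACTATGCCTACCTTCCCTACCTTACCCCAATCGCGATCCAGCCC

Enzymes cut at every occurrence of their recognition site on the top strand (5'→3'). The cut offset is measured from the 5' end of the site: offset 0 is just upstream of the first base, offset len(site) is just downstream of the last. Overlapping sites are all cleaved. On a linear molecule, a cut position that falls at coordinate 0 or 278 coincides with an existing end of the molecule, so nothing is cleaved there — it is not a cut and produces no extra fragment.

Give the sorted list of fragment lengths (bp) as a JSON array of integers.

Scan for sites:
  JekIX (ACTAT, off=1): starts [46, 66, 116, 127, 206, 223, 234] → cuts [47, 67, 117, 128, 207, 224, 235]
  BxoIV (CCTACCTT, off=1): starts [26, 106, 143, 162, 240, 249] → cuts [27, 107, 144, 163, 241, 250]
  VbrIV (CCCA, off=4): starts [4, 8, 38, 91, 133, 175, 220, 229, 259] → cuts [8, 12, 42, 95, 137, 179, 224, 233, 263]
  YnoV (ATCCAGCC, off=3): starts [15, 52, 73, 151, 180, 188, 214, 269] → cuts [18, 55, 76, 154, 183, 191, 217, 272]

Pooled cuts: [8, 12, 18, 27, 42, 47, 55, 67, 76, 95, 107, 117, 128, 137, 144, 154, 163, 179, 183, 191, 207, 217, 224, 233, 235, 241, 250, 263, 272]

Fragments:
  [0,8): 8 bp
  [8,12): 4 bp
  [12,18): 6 bp
  [18,27): 9 bp
  [27,42): 15 bp
  [42,47): 5 bp
  [47,55): 8 bp
  [55,67): 12 bp
  [67,76): 9 bp
  [76,95): 19 bp
  [95,107): 12 bp
  [107,117): 10 bp
  [117,128): 11 bp
  [128,137): 9 bp
  [137,144): 7 bp
  [144,154): 10 bp
  [154,163): 9 bp
  [163,179): 16 bp
  [179,183): 4 bp
  [183,191): 8 bp
  [191,207): 16 bp
  [207,217): 10 bp
  [217,224): 7 bp
  [224,233): 9 bp
  [233,235): 2 bp
  [235,241): 6 bp
  [241,250): 9 bp
  [250,263): 13 bp
  [263,272): 9 bp
  [272,278): 6 bp

[2,4,4,5,6,6,6,7,7,8,8,8,9,9,9,9,9,9,9,10,10,10,11,12,12,13,15,16,16,19]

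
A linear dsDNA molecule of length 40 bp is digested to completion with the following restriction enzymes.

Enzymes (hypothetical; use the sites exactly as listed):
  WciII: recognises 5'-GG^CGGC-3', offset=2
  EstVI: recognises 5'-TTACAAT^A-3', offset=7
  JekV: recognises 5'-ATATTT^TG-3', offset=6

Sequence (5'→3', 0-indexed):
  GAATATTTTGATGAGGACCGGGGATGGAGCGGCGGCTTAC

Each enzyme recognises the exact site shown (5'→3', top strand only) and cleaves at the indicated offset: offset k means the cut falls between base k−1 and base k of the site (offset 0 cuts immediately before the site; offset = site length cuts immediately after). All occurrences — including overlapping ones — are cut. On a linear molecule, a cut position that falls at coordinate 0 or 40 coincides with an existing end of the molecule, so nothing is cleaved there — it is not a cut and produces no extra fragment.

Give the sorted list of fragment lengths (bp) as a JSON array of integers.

Scan for sites:
  WciII (GGCGGC, off=2): starts [30] → cuts [32]
  EstVI (TTACAATA, off=7): no sites
  JekV (ATATTTTG, off=6): starts [2] → cuts [8]

Pooled cuts: [8, 32]

Fragment lengths:
  [0,8): 8 bp
  [8,32): 24 bp
  [32,40): 8 bp

[8,8,24]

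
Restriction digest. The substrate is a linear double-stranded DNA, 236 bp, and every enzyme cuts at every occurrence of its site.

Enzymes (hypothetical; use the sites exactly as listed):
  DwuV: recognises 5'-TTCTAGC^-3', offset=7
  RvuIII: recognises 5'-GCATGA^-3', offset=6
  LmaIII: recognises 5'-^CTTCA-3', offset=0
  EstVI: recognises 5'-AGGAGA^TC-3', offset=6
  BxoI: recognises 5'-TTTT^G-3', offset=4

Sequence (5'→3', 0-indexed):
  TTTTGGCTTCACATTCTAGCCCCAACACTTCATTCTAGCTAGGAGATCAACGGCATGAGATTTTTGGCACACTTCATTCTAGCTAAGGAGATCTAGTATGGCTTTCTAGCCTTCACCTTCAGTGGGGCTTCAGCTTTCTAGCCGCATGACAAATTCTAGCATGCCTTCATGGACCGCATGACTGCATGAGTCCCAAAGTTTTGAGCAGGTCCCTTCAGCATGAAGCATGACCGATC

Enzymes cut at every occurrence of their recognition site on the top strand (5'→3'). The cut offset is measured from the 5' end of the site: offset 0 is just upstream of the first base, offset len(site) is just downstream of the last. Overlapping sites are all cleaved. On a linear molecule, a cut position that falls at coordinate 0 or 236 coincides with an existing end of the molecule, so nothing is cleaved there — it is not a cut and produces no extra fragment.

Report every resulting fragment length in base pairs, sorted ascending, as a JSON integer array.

Per-enzyme occurrences:
  DwuV (TTCTAGC, off=7): starts [13, 32, 76, 103, 135, 153] → cuts [20, 39, 83, 110, 142, 160]
  RvuIII (GCATGA, off=6): starts [52, 143, 175, 183, 217, 224] → cuts [58, 149, 181, 189, 223, 230]
  LmaIII (CTTCA, off=0): starts [6, 27, 71, 110, 116, 127, 164, 212] → cuts [6, 27, 71, 110, 116, 127, 164, 212]
  EstVI (AGGAGATC, off=6): starts [40, 85] → cuts [46, 91]
  BxoI (TTTTG, off=4): starts [0, 61, 198] → cuts [4, 65, 202]

All cut coordinates (distinct, sorted): [4, 6, 20, 27, 39, 46, 58, 65, 71, 83, 91, 110, 116, 127, 142, 149, 160, 164, 181, 189, 202, 212, 223, 230]

Fragment lengths:
  [0,4): 4 bp
  [4,6): 2 bp
  [6,20): 14 bp
  [20,27): 7 bp
  [27,39): 12 bp
  [39,46): 7 bp
  [46,58): 12 bp
  [58,65): 7 bp
  [65,71): 6 bp
  [71,83): 12 bp
  [83,91): 8 bp
  [91,110): 19 bp
  [110,116): 6 bp
  [116,127): 11 bp
  [127,142): 15 bp
  [142,149): 7 bp
  [149,160): 11 bp
  [160,164): 4 bp
  [164,181): 17 bp
  [181,189): 8 bp
  [189,202): 13 bp
  [202,212): 10 bp
  [212,223): 11 bp
  [223,230): 7 bp
  [230,236): 6 bp

[2,4,4,6,6,6,7,7,7,7,7,8,8,10,11,11,11,12,12,12,13,14,15,17,19]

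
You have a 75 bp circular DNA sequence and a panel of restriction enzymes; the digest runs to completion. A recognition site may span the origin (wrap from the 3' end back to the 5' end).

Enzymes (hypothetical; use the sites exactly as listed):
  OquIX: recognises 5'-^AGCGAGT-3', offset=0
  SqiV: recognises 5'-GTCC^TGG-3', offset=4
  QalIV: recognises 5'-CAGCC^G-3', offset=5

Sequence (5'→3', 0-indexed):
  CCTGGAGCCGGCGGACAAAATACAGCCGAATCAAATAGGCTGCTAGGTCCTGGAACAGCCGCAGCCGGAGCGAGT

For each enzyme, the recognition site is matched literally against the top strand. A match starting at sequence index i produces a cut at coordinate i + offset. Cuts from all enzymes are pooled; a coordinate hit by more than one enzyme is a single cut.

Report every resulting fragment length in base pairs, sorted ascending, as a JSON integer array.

[2,6,9,10,23,25]

Site scan:
  OquIX (AGCGAGT, off=0): starts [68] → cuts [68]
  SqiV (GTCCTGG, off=4): starts [46, 73] → cuts [2, 50]
  QalIV (CAGCCG, off=5): starts [22, 55, 61] → cuts [27, 60, 66]

All cut coordinates (distinct, sorted): [2, 27, 50, 60, 66, 68]

Fragment lengths:
  2→27: 25 bp
  27→50: 23 bp
  50→60: 10 bp
  60→66: 6 bp
  66→68: 2 bp
  68→2 (wrap): 75-68+2 = 9 bp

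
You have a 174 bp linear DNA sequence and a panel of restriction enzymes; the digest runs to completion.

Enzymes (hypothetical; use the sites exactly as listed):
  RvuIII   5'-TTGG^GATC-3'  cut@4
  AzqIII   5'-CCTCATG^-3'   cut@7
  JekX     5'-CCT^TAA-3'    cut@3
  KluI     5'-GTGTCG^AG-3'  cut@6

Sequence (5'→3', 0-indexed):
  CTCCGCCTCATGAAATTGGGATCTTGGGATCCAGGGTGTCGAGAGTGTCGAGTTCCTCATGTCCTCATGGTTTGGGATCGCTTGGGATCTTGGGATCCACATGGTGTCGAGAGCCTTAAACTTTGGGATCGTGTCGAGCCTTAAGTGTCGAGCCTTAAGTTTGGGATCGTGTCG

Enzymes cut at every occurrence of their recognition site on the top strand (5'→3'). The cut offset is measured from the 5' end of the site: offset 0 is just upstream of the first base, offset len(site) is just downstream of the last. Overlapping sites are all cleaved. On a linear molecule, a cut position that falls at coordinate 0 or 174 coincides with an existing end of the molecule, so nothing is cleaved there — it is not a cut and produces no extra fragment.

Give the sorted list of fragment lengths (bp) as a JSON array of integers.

Scan for sites:
  RvuIII TTGGGATC/4: at [15, 23, 71, 81, 89, 122, 160] ⇒ [19, 27, 75, 85, 93, 126, 164]
  AzqIII CCTCATG/7: at [5, 54, 62] ⇒ [12, 61, 69]
  JekX CCTTAA/3: at [113, 138, 152] ⇒ [116, 141, 155]
  KluI GTGTCGAG/6: at [35, 44, 103, 130, 144] ⇒ [41, 50, 109, 136, 150]

Pooled cuts: [12, 19, 27, 41, 50, 61, 69, 75, 85, 93, 109, 116, 126, 136, 141, 150, 155, 164]

Fragment lengths:
  [0,12): 12 bp
  [12,19): 7 bp
  [19,27): 8 bp
  [27,41): 14 bp
  [41,50): 9 bp
  [50,61): 11 bp
  [61,69): 8 bp
  [69,75): 6 bp
  [75,85): 10 bp
  [85,93): 8 bp
  [93,109): 16 bp
  [109,116): 7 bp
  [116,126): 10 bp
  [126,136): 10 bp
  [136,141): 5 bp
  [141,150): 9 bp
  [150,155): 5 bp
  [155,164): 9 bp
  [164,174): 10 bp

[5,5,6,7,7,8,8,8,9,9,9,10,10,10,10,11,12,14,16]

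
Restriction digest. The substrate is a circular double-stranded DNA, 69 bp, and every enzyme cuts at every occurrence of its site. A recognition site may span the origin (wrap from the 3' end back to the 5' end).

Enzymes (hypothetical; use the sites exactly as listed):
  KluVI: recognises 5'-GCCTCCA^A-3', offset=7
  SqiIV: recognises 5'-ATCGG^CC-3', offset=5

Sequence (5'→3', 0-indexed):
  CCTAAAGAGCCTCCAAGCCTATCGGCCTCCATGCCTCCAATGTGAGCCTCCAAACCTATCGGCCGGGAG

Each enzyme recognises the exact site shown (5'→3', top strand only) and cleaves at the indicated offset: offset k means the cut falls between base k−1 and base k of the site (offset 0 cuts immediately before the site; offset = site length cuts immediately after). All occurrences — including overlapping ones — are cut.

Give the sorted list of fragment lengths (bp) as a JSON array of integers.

Per-enzyme occurrences:
  KluVI (GCCTCCAA, off=7): starts [8, 32, 45] → cuts [15, 39, 52]
  SqiIV (ATCGGCC, off=5): starts [20, 57] → cuts [25, 62]

Pooled cuts: [15, 25, 39, 52, 62]

Fragment lengths:
  15→25: 10 bp
  25→39: 14 bp
  39→52: 13 bp
  52→62: 10 bp
  62→15 (wrap): 69-62+15 = 22 bp

[10,10,13,14,22]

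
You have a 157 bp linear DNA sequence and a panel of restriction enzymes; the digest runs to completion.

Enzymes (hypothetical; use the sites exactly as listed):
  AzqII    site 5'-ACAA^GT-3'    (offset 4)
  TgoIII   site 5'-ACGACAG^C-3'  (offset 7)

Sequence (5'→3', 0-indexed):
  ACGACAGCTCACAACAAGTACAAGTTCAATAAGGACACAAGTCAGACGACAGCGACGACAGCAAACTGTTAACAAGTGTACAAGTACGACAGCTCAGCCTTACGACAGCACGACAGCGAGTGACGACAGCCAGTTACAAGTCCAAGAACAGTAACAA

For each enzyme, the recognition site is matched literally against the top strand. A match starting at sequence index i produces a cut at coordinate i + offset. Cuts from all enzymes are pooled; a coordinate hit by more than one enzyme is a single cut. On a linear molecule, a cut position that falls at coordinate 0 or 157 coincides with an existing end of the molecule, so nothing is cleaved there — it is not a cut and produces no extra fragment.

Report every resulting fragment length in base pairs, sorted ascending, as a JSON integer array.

Site scan:
  AzqII (ACAAGT, off=4): starts [13, 19, 36, 71, 79, 135] → cuts [17, 23, 40, 75, 83, 139]
  TgoIII (ACGACAGC, off=7): starts [0, 45, 54, 85, 101, 109, 122] → cuts [7, 52, 61, 92, 108, 116, 129]

Pooled cuts: [7, 17, 23, 40, 52, 61, 75, 83, 92, 108, 116, 129, 139]

Fragments:
  [0,7): 7 bp
  [7,17): 10 bp
  [17,23): 6 bp
  [23,40): 17 bp
  [40,52): 12 bp
  [52,61): 9 bp
  [61,75): 14 bp
  [75,83): 8 bp
  [83,92): 9 bp
  [92,108): 16 bp
  [108,116): 8 bp
  [116,129): 13 bp
  [129,139): 10 bp
  [139,157): 18 bp

[6,7,8,8,9,9,10,10,12,13,14,16,17,18]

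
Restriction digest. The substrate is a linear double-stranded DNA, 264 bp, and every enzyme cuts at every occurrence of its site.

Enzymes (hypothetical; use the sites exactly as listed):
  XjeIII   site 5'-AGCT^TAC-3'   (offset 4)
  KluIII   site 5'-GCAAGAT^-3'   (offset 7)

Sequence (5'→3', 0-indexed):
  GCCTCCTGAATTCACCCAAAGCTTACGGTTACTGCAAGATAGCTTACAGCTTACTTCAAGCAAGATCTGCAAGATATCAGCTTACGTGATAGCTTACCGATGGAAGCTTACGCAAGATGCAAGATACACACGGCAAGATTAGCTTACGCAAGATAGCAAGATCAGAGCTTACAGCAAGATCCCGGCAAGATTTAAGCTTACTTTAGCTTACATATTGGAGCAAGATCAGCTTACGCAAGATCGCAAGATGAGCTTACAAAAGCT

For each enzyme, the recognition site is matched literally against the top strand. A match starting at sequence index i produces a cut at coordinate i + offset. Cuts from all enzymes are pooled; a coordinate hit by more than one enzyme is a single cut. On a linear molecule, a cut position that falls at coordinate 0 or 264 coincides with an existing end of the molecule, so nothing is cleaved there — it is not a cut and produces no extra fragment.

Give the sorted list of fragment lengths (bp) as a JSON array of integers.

Site scan:
  XjeIII AGCTTAC/4: at [19, 40, 47, 78, 90, 104, 140, 165, 194, 204, 227, 250] ⇒ [23, 44, 51, 82, 94, 108, 144, 169, 198, 208, 231, 254]
  KluIII GCAAGAT/7: at [33, 59, 68, 111, 118, 132, 147, 155, 173, 184, 219, 234, 242] ⇒ [40, 66, 75, 118, 125, 139, 154, 162, 180, 191, 226, 241, 249]

Pooled cuts: [23, 40, 44, 51, 66, 75, 82, 94, 108, 118, 125, 139, 144, 154, 162, 169, 180, 191, 198, 208, 226, 231, 241, 249, 254]

Fragments:
  [0,23): 23 bp
  [23,40): 17 bp
  [40,44): 4 bp
  [44,51): 7 bp
  [51,66): 15 bp
  [66,75): 9 bp
  [75,82): 7 bp
  [82,94): 12 bp
  [94,108): 14 bp
  [108,118): 10 bp
  [118,125): 7 bp
  [125,139): 14 bp
  [139,144): 5 bp
  [144,154): 10 bp
  [154,162): 8 bp
  [162,169): 7 bp
  [169,180): 11 bp
  [180,191): 11 bp
  [191,198): 7 bp
  [198,208): 10 bp
  [208,226): 18 bp
  [226,231): 5 bp
  [231,241): 10 bp
  [241,249): 8 bp
  [249,254): 5 bp
  [254,264): 10 bp

[4,5,5,5,7,7,7,7,7,8,8,9,10,10,10,10,10,11,11,12,14,14,15,17,18,23]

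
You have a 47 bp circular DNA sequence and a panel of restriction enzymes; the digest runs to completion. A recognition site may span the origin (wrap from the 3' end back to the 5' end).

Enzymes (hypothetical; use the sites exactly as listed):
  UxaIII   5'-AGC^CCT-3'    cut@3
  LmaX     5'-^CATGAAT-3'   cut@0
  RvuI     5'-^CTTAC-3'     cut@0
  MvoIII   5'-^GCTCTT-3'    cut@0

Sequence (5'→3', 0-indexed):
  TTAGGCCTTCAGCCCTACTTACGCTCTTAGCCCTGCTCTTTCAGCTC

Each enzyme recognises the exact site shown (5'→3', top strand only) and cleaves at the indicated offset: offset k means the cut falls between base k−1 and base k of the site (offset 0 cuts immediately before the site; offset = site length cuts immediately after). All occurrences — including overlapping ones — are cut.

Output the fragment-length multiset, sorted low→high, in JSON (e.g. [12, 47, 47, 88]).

Per-enzyme occurrences:
  UxaIII (AGCCCT, off=3): starts [10, 28] → cuts [13, 31]
  LmaX (CATGAAT, off=0): no sites
  RvuI (CTTAC, off=0): starts [17] → cuts [17]
  MvoIII (GCTCTT, off=0): starts [22, 34, 43] → cuts [22, 34, 43]

Pooled cuts: [13, 17, 22, 31, 34, 43]

Fragments:
  13→17: 4 bp
  17→22: 5 bp
  22→31: 9 bp
  31→34: 3 bp
  34→43: 9 bp
  43→13 (wrap): 47-43+13 = 17 bp

[3,4,5,9,9,17]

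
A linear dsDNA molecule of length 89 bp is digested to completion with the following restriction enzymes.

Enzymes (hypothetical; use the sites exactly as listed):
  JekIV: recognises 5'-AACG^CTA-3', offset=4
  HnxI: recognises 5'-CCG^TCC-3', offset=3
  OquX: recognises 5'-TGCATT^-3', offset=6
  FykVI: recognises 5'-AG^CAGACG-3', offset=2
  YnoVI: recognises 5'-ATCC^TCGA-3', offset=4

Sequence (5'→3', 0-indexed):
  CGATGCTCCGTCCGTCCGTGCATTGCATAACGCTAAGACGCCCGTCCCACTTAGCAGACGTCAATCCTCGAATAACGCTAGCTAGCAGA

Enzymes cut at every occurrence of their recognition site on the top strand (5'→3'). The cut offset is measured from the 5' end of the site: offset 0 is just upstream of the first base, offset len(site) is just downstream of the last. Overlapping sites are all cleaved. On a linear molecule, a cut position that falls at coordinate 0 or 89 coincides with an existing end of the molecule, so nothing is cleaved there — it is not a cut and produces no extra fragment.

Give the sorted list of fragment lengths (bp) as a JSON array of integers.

[4,8,10,10,10,10,12,12,13]

Per-enzyme occurrences:
  JekIV AACGCTA/4: at [28, 73] ⇒ [32, 77]
  HnxI CCGTCC/3: at [7, 11, 41] ⇒ [10, 14, 44]
  OquX TGCATT/6: at [18] ⇒ [24]
  FykVI AGCAGACG/2: at [52] ⇒ [54]
  YnoVI ATCCTCGA/4: at [63] ⇒ [67]

All cut coordinates (distinct, sorted): [10, 14, 24, 32, 44, 54, 67, 77]

Fragments:
  [0,10): 10 bp
  [10,14): 4 bp
  [14,24): 10 bp
  [24,32): 8 bp
  [32,44): 12 bp
  [44,54): 10 bp
  [54,67): 13 bp
  [67,77): 10 bp
  [77,89): 12 bp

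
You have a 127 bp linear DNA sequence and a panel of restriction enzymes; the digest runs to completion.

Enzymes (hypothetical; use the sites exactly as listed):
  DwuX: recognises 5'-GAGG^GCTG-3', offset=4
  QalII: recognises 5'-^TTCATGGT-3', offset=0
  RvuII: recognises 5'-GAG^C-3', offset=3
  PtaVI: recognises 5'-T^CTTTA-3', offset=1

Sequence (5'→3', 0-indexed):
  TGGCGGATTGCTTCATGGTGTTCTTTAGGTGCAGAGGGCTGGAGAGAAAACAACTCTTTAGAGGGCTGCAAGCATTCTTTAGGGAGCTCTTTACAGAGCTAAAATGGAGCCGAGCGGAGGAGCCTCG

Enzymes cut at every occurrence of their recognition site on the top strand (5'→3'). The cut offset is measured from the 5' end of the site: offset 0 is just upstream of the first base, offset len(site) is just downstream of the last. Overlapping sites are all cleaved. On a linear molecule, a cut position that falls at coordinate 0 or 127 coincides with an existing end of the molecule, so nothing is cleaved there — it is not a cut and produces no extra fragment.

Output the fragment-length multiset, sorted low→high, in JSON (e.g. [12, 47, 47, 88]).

[2,5,5,8,9,10,10,11,11,11,12,15,18]

Site scan:
  DwuX GAGGGCTG/4: at [33, 60] ⇒ [37, 64]
  QalII TTCATGGT/0: at [11] ⇒ [11]
  RvuII GAGC/3: at [83, 95, 106, 111, 119] ⇒ [86, 98, 109, 114, 122]
  PtaVI TCTTTA/1: at [21, 54, 75, 87] ⇒ [22, 55, 76, 88]

Pooled cuts: [11, 22, 37, 55, 64, 76, 86, 88, 98, 109, 114, 122]

Fragments:
  [0,11): 11 bp
  [11,22): 11 bp
  [22,37): 15 bp
  [37,55): 18 bp
  [55,64): 9 bp
  [64,76): 12 bp
  [76,86): 10 bp
  [86,88): 2 bp
  [88,98): 10 bp
  [98,109): 11 bp
  [109,114): 5 bp
  [114,122): 8 bp
  [122,127): 5 bp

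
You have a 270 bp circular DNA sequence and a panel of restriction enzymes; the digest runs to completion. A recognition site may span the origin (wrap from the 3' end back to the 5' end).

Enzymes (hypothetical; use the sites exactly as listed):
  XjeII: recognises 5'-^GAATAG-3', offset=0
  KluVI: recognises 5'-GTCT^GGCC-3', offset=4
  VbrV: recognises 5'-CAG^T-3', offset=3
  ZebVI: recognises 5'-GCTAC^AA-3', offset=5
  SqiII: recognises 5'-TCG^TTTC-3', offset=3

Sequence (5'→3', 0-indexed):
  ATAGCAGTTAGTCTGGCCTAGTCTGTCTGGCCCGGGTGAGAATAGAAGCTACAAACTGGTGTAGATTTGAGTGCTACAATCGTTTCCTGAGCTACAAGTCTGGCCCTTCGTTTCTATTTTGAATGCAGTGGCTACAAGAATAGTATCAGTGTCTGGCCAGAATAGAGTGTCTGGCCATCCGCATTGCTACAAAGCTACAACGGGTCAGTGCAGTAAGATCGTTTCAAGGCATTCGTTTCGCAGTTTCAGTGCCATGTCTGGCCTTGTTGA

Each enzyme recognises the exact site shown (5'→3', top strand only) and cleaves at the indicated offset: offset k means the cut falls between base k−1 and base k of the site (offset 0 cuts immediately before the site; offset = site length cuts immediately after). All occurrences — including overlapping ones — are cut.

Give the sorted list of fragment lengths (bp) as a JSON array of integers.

Per-enzyme occurrences:
  XjeII GAATAG/0: at [39, 137, 159, 268] ⇒ [39, 137, 159, 268]
  KluVI GTCTGGCC/4: at [10, 24, 97, 150, 168, 255] ⇒ [14, 28, 101, 154, 172, 259]
  VbrV CAGT/3: at [4, 125, 146, 205, 210, 240, 246] ⇒ [7, 128, 149, 208, 213, 243, 249]
  ZebVI GCTACAA/5: at [47, 72, 90, 130, 185, 193] ⇒ [52, 77, 95, 135, 190, 198]
  SqiII TCGTTTC/3: at [79, 107, 218, 232] ⇒ [82, 110, 221, 235]

All cut coordinates (distinct, sorted): [7, 14, 28, 39, 52, 77, 82, 95, 101, 110, 128, 135, 137, 149, 154, 159, 172, 190, 198, 208, 213, 221, 235, 243, 249, 259, 268]

Fragment lengths:
  7→14: 7 bp
  14→28: 14 bp
  28→39: 11 bp
  39→52: 13 bp
  52→77: 25 bp
  77→82: 5 bp
  82→95: 13 bp
  95→101: 6 bp
  101→110: 9 bp
  110→128: 18 bp
  128→135: 7 bp
  135→137: 2 bp
  137→149: 12 bp
  149→154: 5 bp
  154→159: 5 bp
  159→172: 13 bp
  172→190: 18 bp
  190→198: 8 bp
  198→208: 10 bp
  208→213: 5 bp
  213→221: 8 bp
  221→235: 14 bp
  235→243: 8 bp
  243→249: 6 bp
  249→259: 10 bp
  259→268: 9 bp
  268→7 (wrap): 270-268+7 = 9 bp

[2,5,5,5,5,6,6,7,7,8,8,8,9,9,9,10,10,11,12,13,13,13,14,14,18,18,25]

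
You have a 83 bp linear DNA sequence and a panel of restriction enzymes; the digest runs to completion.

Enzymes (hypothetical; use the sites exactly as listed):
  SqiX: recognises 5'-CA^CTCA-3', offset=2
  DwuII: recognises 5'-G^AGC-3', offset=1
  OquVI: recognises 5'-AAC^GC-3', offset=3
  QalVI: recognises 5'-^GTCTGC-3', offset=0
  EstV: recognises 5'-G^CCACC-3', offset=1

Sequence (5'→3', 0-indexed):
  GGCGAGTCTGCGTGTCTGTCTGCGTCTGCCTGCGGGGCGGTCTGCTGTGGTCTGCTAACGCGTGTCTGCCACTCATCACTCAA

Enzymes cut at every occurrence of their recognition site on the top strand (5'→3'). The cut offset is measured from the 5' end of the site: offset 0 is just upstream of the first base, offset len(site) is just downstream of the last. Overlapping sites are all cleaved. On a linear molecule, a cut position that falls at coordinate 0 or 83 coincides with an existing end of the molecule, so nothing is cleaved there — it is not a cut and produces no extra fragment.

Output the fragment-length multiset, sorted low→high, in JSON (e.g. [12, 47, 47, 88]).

Per-enzyme occurrences:
  SqiX CACTCA/2: at [69, 76] ⇒ [71, 78]
  DwuII (GAGC, off=1): no sites
  OquVI AACGC/3: at [56] ⇒ [59]
  QalVI GTCTGC/0: at [5, 17, 23, 39, 49, 63] ⇒ [5, 17, 23, 39, 49, 63]
  EstV (GCCACC, off=1): no sites

All cut coordinates (distinct, sorted): [5, 17, 23, 39, 49, 59, 63, 71, 78]

Fragments:
  [0,5): 5 bp
  [5,17): 12 bp
  [17,23): 6 bp
  [23,39): 16 bp
  [39,49): 10 bp
  [49,59): 10 bp
  [59,63): 4 bp
  [63,71): 8 bp
  [71,78): 7 bp
  [78,83): 5 bp

[4,5,5,6,7,8,10,10,12,16]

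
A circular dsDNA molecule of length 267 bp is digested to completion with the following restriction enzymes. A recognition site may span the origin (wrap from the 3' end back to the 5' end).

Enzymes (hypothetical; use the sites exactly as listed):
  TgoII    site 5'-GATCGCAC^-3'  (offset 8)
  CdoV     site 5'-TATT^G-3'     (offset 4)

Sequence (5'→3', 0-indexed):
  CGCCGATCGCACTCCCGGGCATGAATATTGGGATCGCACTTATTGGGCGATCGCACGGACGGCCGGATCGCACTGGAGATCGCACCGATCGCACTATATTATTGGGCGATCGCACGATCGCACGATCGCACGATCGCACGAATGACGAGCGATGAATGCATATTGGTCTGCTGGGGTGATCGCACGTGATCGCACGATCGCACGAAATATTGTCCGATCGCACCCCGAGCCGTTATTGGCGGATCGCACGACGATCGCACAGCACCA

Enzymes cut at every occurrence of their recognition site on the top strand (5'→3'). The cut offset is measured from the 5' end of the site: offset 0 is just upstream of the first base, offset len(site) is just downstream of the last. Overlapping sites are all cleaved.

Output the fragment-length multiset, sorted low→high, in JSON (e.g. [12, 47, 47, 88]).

[5,8,8,8,8,8,9,9,10,10,11,12,12,12,12,12,14,17,17,19,21,25]

Site scan:
  TgoII GATCGCAC/8: at [4, 31, 48, 65, 77, 86, 107, 115, 123, 131, 177, 187, 195, 215, 241, 252] ⇒ [12, 39, 56, 73, 85, 94, 115, 123, 131, 139, 185, 195, 203, 223, 249, 260]
  CdoV TATTG/4: at [25, 40, 99, 160, 207, 233] ⇒ [29, 44, 103, 164, 211, 237]

All cut coordinates (distinct, sorted): [12, 29, 39, 44, 56, 73, 85, 94, 103, 115, 123, 131, 139, 164, 185, 195, 203, 211, 223, 237, 249, 260]

Fragment lengths:
  12→29: 17 bp
  29→39: 10 bp
  39→44: 5 bp
  44→56: 12 bp
  56→73: 17 bp
  73→85: 12 bp
  85→94: 9 bp
  94→103: 9 bp
  103→115: 12 bp
  115→123: 8 bp
  123→131: 8 bp
  131→139: 8 bp
  139→164: 25 bp
  164→185: 21 bp
  185→195: 10 bp
  195→203: 8 bp
  203→211: 8 bp
  211→223: 12 bp
  223→237: 14 bp
  237→249: 12 bp
  249→260: 11 bp
  260→12 (wrap): 267-260+12 = 19 bp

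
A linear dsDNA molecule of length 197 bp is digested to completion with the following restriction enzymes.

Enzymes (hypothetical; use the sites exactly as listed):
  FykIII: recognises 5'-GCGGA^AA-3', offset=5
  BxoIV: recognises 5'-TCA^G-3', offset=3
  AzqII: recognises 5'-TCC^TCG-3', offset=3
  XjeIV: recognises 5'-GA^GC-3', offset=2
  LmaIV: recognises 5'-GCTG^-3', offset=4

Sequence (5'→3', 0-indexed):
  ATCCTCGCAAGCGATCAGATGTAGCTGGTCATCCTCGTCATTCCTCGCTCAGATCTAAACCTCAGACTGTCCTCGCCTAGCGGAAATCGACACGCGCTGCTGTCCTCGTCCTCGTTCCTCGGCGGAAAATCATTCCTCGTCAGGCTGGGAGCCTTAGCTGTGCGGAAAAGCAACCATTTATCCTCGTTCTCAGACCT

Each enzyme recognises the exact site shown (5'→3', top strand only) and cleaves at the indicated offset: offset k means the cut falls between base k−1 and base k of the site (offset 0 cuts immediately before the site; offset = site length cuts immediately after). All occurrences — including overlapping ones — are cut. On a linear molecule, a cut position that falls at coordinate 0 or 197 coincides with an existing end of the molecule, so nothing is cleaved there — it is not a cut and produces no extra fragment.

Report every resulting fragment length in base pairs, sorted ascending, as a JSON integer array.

Scan for sites:
  FykIII GCGGAAA/5: at [79, 121, 161] ⇒ [84, 126, 166]
  BxoIV TCAG/3: at [14, 48, 61, 139, 189] ⇒ [17, 51, 64, 142, 192]
  AzqII TCCTCG/3: at [1, 31, 41, 69, 102, 108, 115, 133, 180] ⇒ [4, 34, 44, 72, 105, 111, 118, 136, 183]
  XjeIV GAGC/2: at [148] ⇒ [150]
  LmaIV GCTG/4: at [23, 95, 98, 143, 156] ⇒ [27, 99, 102, 147, 160]

Pooled cuts: [4, 17, 27, 34, 44, 51, 64, 72, 84, 99, 102, 105, 111, 118, 126, 136, 142, 147, 150, 160, 166, 183, 192]

Fragment lengths:
  [0,4): 4 bp
  [4,17): 13 bp
  [17,27): 10 bp
  [27,34): 7 bp
  [34,44): 10 bp
  [44,51): 7 bp
  [51,64): 13 bp
  [64,72): 8 bp
  [72,84): 12 bp
  [84,99): 15 bp
  [99,102): 3 bp
  [102,105): 3 bp
  [105,111): 6 bp
  [111,118): 7 bp
  [118,126): 8 bp
  [126,136): 10 bp
  [136,142): 6 bp
  [142,147): 5 bp
  [147,150): 3 bp
  [150,160): 10 bp
  [160,166): 6 bp
  [166,183): 17 bp
  [183,192): 9 bp
  [192,197): 5 bp

[3,3,3,4,5,5,6,6,6,7,7,7,8,8,9,10,10,10,10,12,13,13,15,17]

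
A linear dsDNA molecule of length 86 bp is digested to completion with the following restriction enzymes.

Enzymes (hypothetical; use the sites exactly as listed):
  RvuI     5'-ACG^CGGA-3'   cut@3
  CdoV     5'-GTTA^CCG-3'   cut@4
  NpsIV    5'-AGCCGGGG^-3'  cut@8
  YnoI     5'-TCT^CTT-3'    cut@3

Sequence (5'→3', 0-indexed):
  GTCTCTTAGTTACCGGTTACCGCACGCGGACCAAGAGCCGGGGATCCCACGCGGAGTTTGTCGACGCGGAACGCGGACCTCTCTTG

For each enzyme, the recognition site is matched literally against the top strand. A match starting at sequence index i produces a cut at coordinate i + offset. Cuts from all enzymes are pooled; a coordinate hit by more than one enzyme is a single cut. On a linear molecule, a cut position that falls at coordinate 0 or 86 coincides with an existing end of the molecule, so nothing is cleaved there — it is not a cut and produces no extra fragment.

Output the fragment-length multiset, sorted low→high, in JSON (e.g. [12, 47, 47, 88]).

Site scan:
  RvuI ACGCGGA/3: at [23, 48, 63, 70] ⇒ [26, 51, 66, 73]
  CdoV GTTACCG/4: at [8, 15] ⇒ [12, 19]
  NpsIV AGCCGGGG/8: at [35] ⇒ [43]
  YnoI TCTCTT/3: at [1, 79] ⇒ [4, 82]

All cut coordinates (distinct, sorted): [4, 12, 19, 26, 43, 51, 66, 73, 82]

Fragments:
  [0,4): 4 bp
  [4,12): 8 bp
  [12,19): 7 bp
  [19,26): 7 bp
  [26,43): 17 bp
  [43,51): 8 bp
  [51,66): 15 bp
  [66,73): 7 bp
  [73,82): 9 bp
  [82,86): 4 bp

[4,4,7,7,7,8,8,9,15,17]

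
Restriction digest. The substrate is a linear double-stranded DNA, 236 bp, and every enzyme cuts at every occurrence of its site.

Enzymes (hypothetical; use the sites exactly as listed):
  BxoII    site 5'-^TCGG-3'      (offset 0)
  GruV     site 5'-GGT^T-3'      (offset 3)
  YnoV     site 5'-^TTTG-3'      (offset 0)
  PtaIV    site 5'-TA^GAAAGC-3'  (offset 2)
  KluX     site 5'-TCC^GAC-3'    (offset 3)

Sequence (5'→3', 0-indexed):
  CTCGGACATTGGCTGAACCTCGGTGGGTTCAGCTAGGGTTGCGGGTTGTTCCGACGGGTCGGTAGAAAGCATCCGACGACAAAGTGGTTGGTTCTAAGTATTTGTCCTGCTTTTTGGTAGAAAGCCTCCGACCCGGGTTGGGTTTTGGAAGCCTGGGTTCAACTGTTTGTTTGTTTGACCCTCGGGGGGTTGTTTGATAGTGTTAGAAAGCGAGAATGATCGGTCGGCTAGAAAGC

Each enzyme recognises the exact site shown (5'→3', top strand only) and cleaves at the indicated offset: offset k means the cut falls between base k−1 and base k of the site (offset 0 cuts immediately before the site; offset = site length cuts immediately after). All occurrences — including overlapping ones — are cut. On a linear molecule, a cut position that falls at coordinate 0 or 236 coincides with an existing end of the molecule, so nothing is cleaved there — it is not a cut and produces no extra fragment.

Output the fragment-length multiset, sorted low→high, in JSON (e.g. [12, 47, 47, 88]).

[1,2,4,4,4,4,5,6,6,6,6,7,7,7,7,8,8,9,9,9,10,10,11,12,13,14,14,15,18]

Site scan:
  BxoII (TCGG, off=0): starts [1, 19, 58, 181, 219, 223] → cuts [1, 19, 58, 181, 219, 223]
  GruV (GGTT, off=3): starts [25, 36, 43, 85, 89, 135, 140, 155, 187] → cuts [28, 39, 46, 88, 92, 138, 143, 158, 190]
  YnoV (TTTG, off=0): starts [100, 112, 143, 165, 169, 173, 192] → cuts [100, 112, 143, 165, 169, 173, 192]
  PtaIV (TAGAAAGC, off=2): starts [62, 117, 203, 228] → cuts [64, 119, 205, 230]
  KluX (TCCGAC, off=3): starts [49, 71, 126] → cuts [52, 74, 129]

All cut coordinates (distinct, sorted): [1, 19, 28, 39, 46, 52, 58, 64, 74, 88, 92, 100, 112, 119, 129, 138, 143, 158, 165, 169, 173, 181, 190, 192, 205, 219, 223, 230]

Fragments:
  [0,1): 1 bp
  [1,19): 18 bp
  [19,28): 9 bp
  [28,39): 11 bp
  [39,46): 7 bp
  [46,52): 6 bp
  [52,58): 6 bp
  [58,64): 6 bp
  [64,74): 10 bp
  [74,88): 14 bp
  [88,92): 4 bp
  [92,100): 8 bp
  [100,112): 12 bp
  [112,119): 7 bp
  [119,129): 10 bp
  [129,138): 9 bp
  [138,143): 5 bp
  [143,158): 15 bp
  [158,165): 7 bp
  [165,169): 4 bp
  [169,173): 4 bp
  [173,181): 8 bp
  [181,190): 9 bp
  [190,192): 2 bp
  [192,205): 13 bp
  [205,219): 14 bp
  [219,223): 4 bp
  [223,230): 7 bp
  [230,236): 6 bp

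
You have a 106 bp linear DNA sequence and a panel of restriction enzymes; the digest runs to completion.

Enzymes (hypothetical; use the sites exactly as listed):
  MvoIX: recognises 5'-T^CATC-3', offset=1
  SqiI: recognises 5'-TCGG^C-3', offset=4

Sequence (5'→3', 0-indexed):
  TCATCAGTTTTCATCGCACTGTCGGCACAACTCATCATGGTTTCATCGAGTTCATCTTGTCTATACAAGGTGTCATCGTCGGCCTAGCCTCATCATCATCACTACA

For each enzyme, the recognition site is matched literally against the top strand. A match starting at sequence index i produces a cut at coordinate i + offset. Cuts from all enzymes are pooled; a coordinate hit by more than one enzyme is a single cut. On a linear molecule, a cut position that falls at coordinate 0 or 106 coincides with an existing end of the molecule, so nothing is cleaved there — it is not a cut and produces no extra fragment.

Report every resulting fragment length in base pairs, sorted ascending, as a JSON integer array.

Scan for sites:
  MvoIX (TCATC, off=1): starts [0, 10, 31, 42, 51, 72, 89, 92, 95] → cuts [1, 11, 32, 43, 52, 73, 90, 93, 96]
  SqiI (TCGGC, off=4): starts [21, 78] → cuts [25, 82]

Pooled cuts: [1, 11, 25, 32, 43, 52, 73, 82, 90, 93, 96]

Fragments:
  [0,1): 1 bp
  [1,11): 10 bp
  [11,25): 14 bp
  [25,32): 7 bp
  [32,43): 11 bp
  [43,52): 9 bp
  [52,73): 21 bp
  [73,82): 9 bp
  [82,90): 8 bp
  [90,93): 3 bp
  [93,96): 3 bp
  [96,106): 10 bp

[1,3,3,7,8,9,9,10,10,11,14,21]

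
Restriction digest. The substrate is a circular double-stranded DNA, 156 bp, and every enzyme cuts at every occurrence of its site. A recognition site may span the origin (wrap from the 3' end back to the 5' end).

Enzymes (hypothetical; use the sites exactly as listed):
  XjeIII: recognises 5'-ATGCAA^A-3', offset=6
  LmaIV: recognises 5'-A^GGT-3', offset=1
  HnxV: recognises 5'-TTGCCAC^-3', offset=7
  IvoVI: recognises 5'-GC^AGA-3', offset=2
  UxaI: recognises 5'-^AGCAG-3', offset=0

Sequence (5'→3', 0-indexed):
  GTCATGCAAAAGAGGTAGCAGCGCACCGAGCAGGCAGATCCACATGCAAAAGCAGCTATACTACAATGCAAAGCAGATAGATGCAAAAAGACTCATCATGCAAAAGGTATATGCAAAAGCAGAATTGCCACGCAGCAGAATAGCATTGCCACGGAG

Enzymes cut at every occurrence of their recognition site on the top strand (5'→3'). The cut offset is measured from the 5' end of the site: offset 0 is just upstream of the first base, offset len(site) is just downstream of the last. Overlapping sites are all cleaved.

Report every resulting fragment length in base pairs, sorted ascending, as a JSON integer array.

Scan for sites:
  XjeIII (ATGCAAA, off=6): starts [3, 43, 65, 80, 97, 110] → cuts [9, 49, 71, 86, 103, 116]
  LmaIV (AGGT, off=1): starts [12, 104, 154] → cuts [13, 105, 155]
  HnxV (TTGCCAC, off=7): starts [124, 145] → cuts [131, 152]
  IvoVI (GCAGA, off=2): starts [33, 72, 118, 134] → cuts [35, 74, 120, 136]
  UxaI (AGCAG, off=0): starts [16, 28, 50, 71, 117, 133] → cuts [16, 28, 50, 71, 117, 133]

All cut coordinates (distinct, sorted): [9, 13, 16, 28, 35, 49, 50, 71, 74, 86, 103, 105, 116, 117, 120, 131, 133, 136, 152, 155]

Fragments:
  9→13: 4 bp
  13→16: 3 bp
  16→28: 12 bp
  28→35: 7 bp
  35→49: 14 bp
  49→50: 1 bp
  50→71: 21 bp
  71→74: 3 bp
  74→86: 12 bp
  86→103: 17 bp
  103→105: 2 bp
  105→116: 11 bp
  116→117: 1 bp
  117→120: 3 bp
  120→131: 11 bp
  131→133: 2 bp
  133→136: 3 bp
  136→152: 16 bp
  152→155: 3 bp
  155→9 (wrap): 156-155+9 = 10 bp

[1,1,2,2,3,3,3,3,3,4,7,10,11,11,12,12,14,16,17,21]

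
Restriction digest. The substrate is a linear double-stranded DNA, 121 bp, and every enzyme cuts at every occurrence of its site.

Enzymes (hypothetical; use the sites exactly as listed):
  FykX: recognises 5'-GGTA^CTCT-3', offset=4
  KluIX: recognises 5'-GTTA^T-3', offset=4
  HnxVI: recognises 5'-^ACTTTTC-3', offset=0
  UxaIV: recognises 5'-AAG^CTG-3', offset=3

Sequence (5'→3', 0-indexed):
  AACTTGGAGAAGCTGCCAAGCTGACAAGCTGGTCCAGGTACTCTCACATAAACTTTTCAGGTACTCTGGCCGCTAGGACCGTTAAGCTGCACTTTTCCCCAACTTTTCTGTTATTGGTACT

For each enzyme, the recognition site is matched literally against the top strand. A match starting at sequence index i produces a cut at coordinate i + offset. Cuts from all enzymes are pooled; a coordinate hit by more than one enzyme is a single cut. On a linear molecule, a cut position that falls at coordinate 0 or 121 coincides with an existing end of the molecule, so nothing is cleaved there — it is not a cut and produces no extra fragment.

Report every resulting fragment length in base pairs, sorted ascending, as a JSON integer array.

[4,8,8,8,11,11,12,12,12,12,23]

Site scan:
  FykX (GGTACTCT, off=4): starts [36, 59] → cuts [40, 63]
  KluIX (GTTAT, off=4): starts [109] → cuts [113]
  HnxVI (ACTTTTC, off=0): starts [51, 90, 101] → cuts [51, 90, 101]
  UxaIV (AAGCTG, off=3): starts [9, 17, 25, 83] → cuts [12, 20, 28, 86]

Pooled cuts: [12, 20, 28, 40, 51, 63, 86, 90, 101, 113]

Fragment lengths:
  [0,12): 12 bp
  [12,20): 8 bp
  [20,28): 8 bp
  [28,40): 12 bp
  [40,51): 11 bp
  [51,63): 12 bp
  [63,86): 23 bp
  [86,90): 4 bp
  [90,101): 11 bp
  [101,113): 12 bp
  [113,121): 8 bp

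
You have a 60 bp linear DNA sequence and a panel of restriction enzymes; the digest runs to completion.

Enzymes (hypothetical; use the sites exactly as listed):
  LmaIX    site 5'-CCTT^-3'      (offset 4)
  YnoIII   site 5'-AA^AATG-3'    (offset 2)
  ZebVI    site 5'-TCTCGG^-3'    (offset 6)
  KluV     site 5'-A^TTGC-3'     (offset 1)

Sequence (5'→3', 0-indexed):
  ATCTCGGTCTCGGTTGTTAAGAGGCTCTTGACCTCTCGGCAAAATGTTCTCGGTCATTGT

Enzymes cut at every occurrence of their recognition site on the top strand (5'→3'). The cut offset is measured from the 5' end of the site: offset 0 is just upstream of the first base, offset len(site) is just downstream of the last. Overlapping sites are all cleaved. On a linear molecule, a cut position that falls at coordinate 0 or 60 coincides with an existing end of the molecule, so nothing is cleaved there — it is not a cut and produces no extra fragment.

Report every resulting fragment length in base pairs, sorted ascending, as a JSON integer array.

Site scan:
  LmaIX (CCTT, off=4): no sites
  YnoIII (AAAATG, off=2): starts [40] → cuts [42]
  ZebVI (TCTCGG, off=6): starts [1, 7, 33, 47] → cuts [7, 13, 39, 53]
  KluV (ATTGC, off=1): no sites

All cut coordinates (distinct, sorted): [7, 13, 39, 42, 53]

Fragment lengths:
  [0,7): 7 bp
  [7,13): 6 bp
  [13,39): 26 bp
  [39,42): 3 bp
  [42,53): 11 bp
  [53,60): 7 bp

[3,6,7,7,11,26]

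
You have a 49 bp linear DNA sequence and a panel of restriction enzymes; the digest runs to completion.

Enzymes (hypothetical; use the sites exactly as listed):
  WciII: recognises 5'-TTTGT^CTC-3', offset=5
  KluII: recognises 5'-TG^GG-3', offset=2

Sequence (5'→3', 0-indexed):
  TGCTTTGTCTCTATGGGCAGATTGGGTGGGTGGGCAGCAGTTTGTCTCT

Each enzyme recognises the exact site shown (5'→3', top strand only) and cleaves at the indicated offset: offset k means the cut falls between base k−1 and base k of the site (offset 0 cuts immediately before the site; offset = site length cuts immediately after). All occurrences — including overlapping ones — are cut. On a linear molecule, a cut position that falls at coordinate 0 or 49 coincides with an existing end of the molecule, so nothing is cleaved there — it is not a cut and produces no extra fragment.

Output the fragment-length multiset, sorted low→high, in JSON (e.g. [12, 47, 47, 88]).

Site scan:
  WciII TTTGTCTC/5: at [3, 40] ⇒ [8, 45]
  KluII TGGG/2: at [13, 22, 26, 30] ⇒ [15, 24, 28, 32]

Pooled cuts: [8, 15, 24, 28, 32, 45]

Fragment lengths:
  [0,8): 8 bp
  [8,15): 7 bp
  [15,24): 9 bp
  [24,28): 4 bp
  [28,32): 4 bp
  [32,45): 13 bp
  [45,49): 4 bp

[4,4,4,7,8,9,13]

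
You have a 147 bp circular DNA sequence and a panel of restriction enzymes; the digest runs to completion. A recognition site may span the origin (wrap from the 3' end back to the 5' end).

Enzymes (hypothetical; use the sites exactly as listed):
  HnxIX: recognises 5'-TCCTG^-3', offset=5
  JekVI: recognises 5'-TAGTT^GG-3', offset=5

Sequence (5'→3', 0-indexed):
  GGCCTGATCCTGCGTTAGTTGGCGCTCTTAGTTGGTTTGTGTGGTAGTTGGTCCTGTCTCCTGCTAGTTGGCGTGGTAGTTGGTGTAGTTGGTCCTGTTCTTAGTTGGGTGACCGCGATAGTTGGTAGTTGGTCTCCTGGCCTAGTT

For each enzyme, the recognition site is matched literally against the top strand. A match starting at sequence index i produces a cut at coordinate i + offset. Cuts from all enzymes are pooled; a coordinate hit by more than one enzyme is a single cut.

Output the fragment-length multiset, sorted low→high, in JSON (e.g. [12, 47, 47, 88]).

[6,7,7,7,7,8,8,9,9,9,12,12,13,16,17]

Site scan:
  HnxIX (TCCTG, off=5): starts [7, 51, 58, 92, 134] → cuts [12, 56, 63, 97, 139]
  JekVI (TAGTTGG, off=5): starts [15, 28, 44, 64, 76, 85, 101, 118, 125, 142] → cuts [0, 20, 33, 49, 69, 81, 90, 106, 123, 130]

Pooled cuts: [0, 12, 20, 33, 49, 56, 63, 69, 81, 90, 97, 106, 123, 130, 139]

Fragment lengths:
  0→12: 12 bp
  12→20: 8 bp
  20→33: 13 bp
  33→49: 16 bp
  49→56: 7 bp
  56→63: 7 bp
  63→69: 6 bp
  69→81: 12 bp
  81→90: 9 bp
  90→97: 7 bp
  97→106: 9 bp
  106→123: 17 bp
  123→130: 7 bp
  130→139: 9 bp
  139→0 (wrap): 147-139+0 = 8 bp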